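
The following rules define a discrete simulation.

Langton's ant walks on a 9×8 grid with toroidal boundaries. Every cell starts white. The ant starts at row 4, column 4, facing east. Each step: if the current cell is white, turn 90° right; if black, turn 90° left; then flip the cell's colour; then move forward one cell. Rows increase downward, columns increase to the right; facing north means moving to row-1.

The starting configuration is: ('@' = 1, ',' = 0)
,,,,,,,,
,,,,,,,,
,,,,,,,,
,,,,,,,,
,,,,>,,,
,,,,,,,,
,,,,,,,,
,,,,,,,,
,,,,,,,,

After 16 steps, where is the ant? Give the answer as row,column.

gen 0: ,,,,,,,,
,,,,,,,,
,,,,,,,,
,,,,,,,,
,,,,>,,,
,,,,,,,,
,,,,,,,,
,,,,,,,,
,,,,,,,,
gen 1: ,,,,,,,,
,,,,,,,,
,,,,,,,,
,,,,,,,,
,,,,@,,,
,,,,v,,,
,,,,,,,,
,,,,,,,,
,,,,,,,,
gen 2: ,,,,,,,,
,,,,,,,,
,,,,,,,,
,,,,,,,,
,,,,@,,,
,,,<@,,,
,,,,,,,,
,,,,,,,,
,,,,,,,,
gen 3: ,,,,,,,,
,,,,,,,,
,,,,,,,,
,,,,,,,,
,,,^@,,,
,,,@@,,,
,,,,,,,,
,,,,,,,,
,,,,,,,,
gen 4: ,,,,,,,,
,,,,,,,,
,,,,,,,,
,,,,,,,,
,,,@>,,,
,,,@@,,,
,,,,,,,,
,,,,,,,,
,,,,,,,,
gen 5: ,,,,,,,,
,,,,,,,,
,,,,,,,,
,,,,^,,,
,,,@,,,,
,,,@@,,,
,,,,,,,,
,,,,,,,,
,,,,,,,,
gen 6: ,,,,,,,,
,,,,,,,,
,,,,,,,,
,,,,@>,,
,,,@,,,,
,,,@@,,,
,,,,,,,,
,,,,,,,,
,,,,,,,,
gen 7: ,,,,,,,,
,,,,,,,,
,,,,,,,,
,,,,@@,,
,,,@,v,,
,,,@@,,,
,,,,,,,,
,,,,,,,,
,,,,,,,,
gen 8: ,,,,,,,,
,,,,,,,,
,,,,,,,,
,,,,@@,,
,,,@<@,,
,,,@@,,,
,,,,,,,,
,,,,,,,,
,,,,,,,,
gen 9: ,,,,,,,,
,,,,,,,,
,,,,,,,,
,,,,^@,,
,,,@@@,,
,,,@@,,,
,,,,,,,,
,,,,,,,,
,,,,,,,,
gen 10: ,,,,,,,,
,,,,,,,,
,,,,,,,,
,,,<,@,,
,,,@@@,,
,,,@@,,,
,,,,,,,,
,,,,,,,,
,,,,,,,,
gen 11: ,,,,,,,,
,,,,,,,,
,,,^,,,,
,,,@,@,,
,,,@@@,,
,,,@@,,,
,,,,,,,,
,,,,,,,,
,,,,,,,,
gen 12: ,,,,,,,,
,,,,,,,,
,,,@>,,,
,,,@,@,,
,,,@@@,,
,,,@@,,,
,,,,,,,,
,,,,,,,,
,,,,,,,,
gen 13: ,,,,,,,,
,,,,,,,,
,,,@@,,,
,,,@v@,,
,,,@@@,,
,,,@@,,,
,,,,,,,,
,,,,,,,,
,,,,,,,,
gen 14: ,,,,,,,,
,,,,,,,,
,,,@@,,,
,,,<@@,,
,,,@@@,,
,,,@@,,,
,,,,,,,,
,,,,,,,,
,,,,,,,,
gen 15: ,,,,,,,,
,,,,,,,,
,,,@@,,,
,,,,@@,,
,,,v@@,,
,,,@@,,,
,,,,,,,,
,,,,,,,,
,,,,,,,,
gen 16: ,,,,,,,,
,,,,,,,,
,,,@@,,,
,,,,@@,,
,,,,>@,,
,,,@@,,,
,,,,,,,,
,,,,,,,,
,,,,,,,,

4,4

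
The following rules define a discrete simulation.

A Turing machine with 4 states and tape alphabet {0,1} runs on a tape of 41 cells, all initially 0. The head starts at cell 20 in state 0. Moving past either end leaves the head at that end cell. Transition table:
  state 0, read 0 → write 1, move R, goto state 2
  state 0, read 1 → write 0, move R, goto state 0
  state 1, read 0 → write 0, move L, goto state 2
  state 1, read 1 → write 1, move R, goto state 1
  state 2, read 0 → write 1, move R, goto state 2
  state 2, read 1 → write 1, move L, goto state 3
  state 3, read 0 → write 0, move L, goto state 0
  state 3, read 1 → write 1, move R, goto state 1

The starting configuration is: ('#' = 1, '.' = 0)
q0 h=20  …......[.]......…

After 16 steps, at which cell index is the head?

0) q0 h=20  …......[.]......…
1) q2 h=21  ….....#[.]......…
2) q2 h=22  …....##[.]......…
3) q2 h=23  …...###[.]......…
4) q2 h=24  …..####[.]......…
5) q2 h=25  ….#####[.]......…
6) q2 h=26  …######[.]......…
7) q2 h=27  …######[.]......…
8) q2 h=28  …######[.]......…
9) q2 h=29  …######[.]......…
10) q2 h=30  …######[.]......…
11) q2 h=31  …######[.]......…
12) q2 h=32  …######[.]......…
13) q2 h=33  …######[.]......…
14) q2 h=34  …######[.]......|
15) q2 h=35  …######[.].....|
16) q2 h=36  …######[.]....|

36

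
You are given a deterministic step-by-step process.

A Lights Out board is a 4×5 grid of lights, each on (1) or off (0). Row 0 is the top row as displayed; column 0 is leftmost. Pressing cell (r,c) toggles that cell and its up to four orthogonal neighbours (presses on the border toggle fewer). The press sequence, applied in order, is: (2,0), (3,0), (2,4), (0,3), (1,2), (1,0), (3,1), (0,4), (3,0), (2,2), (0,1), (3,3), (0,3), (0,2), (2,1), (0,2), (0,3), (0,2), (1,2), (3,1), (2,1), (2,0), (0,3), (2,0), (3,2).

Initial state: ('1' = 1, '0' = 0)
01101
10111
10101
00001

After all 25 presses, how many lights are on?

0) 01101
10111
10101
00001
1) 01101
00111
01101
10001
2) 01101
00111
11101
01001
3) 01101
00110
11110
01000
4) 01010
00100
11110
01000
5) 01110
01010
11010
01000
6) 11110
10010
01010
01000
7) 11110
10010
00010
10100
8) 11101
10011
00010
10100
9) 11101
10011
10010
01100
10) 11101
10111
11100
01000
11) 00001
11111
11100
01000
12) 00001
11111
11110
01111
13) 00110
11101
11110
01111
14) 01000
11001
11110
01111
15) 01000
10001
00010
00111
16) 00110
10101
00010
00111
17) 00001
10111
00010
00111
18) 01111
10011
00010
00111
19) 01011
11101
00110
00111
20) 01011
11101
01110
11011
21) 01011
10101
10010
10011
22) 01011
00101
01010
00011
23) 01100
00111
01010
00011
24) 01100
10111
10010
10011
25) 01100
10111
10110
11101

13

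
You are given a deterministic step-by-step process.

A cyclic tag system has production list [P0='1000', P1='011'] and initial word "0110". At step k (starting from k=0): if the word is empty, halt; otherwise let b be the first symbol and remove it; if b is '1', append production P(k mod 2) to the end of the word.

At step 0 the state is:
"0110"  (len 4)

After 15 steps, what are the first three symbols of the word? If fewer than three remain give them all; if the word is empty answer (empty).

step 0: "0110"  (len 4)
step 1: "110"  (len 3)
step 2: "10011"  (len 5)
step 3: "00111000"  (len 8)
step 4: "0111000"  (len 7)
step 5: "111000"  (len 6)
step 6: "11000011"  (len 8)
step 7: "10000111000"  (len 11)
step 8: "0000111000011"  (len 13)
step 9: "000111000011"  (len 12)
step 10: "00111000011"  (len 11)
step 11: "0111000011"  (len 10)
step 12: "111000011"  (len 9)
step 13: "110000111000"  (len 12)
step 14: "10000111000011"  (len 14)
step 15: "00001110000111000"  (len 17)

000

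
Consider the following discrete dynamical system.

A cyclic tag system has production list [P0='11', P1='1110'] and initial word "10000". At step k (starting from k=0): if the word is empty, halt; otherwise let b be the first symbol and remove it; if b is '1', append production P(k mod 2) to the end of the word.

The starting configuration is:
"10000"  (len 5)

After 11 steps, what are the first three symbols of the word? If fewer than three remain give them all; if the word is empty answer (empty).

0) "10000"  (len 5)
1) "000011"  (len 6)
2) "00011"  (len 5)
3) "0011"  (len 4)
4) "011"  (len 3)
5) "11"  (len 2)
6) "11110"  (len 5)
7) "111011"  (len 6)
8) "110111110"  (len 9)
9) "1011111011"  (len 10)
10) "0111110111110"  (len 13)
11) "111110111110"  (len 12)

111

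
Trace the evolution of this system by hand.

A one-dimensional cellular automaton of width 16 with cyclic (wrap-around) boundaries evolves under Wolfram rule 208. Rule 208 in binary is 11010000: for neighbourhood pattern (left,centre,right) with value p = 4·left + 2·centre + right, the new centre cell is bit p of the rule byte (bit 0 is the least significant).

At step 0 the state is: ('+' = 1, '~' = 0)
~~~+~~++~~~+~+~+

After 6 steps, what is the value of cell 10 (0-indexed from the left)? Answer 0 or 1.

0

0) ~~~+~~++~~~+~+~+
1) +~~~+~~++~~~~~~~
2) ~+~~~+~~++~~~~~~
3) ~~+~~~+~~++~~~~~
4) ~~~+~~~+~~++~~~~
5) ~~~~+~~~+~~++~~~
6) ~~~~~+~~~+~~++~~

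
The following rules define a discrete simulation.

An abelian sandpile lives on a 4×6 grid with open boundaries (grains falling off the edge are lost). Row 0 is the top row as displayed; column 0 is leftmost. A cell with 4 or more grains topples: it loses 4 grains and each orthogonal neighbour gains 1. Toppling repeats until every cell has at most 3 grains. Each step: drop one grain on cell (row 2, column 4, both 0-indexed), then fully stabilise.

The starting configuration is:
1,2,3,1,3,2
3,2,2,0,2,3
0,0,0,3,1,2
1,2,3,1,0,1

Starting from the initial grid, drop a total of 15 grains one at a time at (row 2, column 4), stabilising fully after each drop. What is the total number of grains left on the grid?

41

gen 0: 1,2,3,1,3,2
3,2,2,0,2,3
0,0,0,3,1,2
1,2,3,1,0,1
gen 1: 1,2,3,1,3,2
3,2,2,0,2,3
0,0,0,3,2,2
1,2,3,1,0,1
gen 2: 1,2,3,1,3,2
3,2,2,0,2,3
0,0,0,3,3,2
1,2,3,1,0,1
gen 3: 1,2,3,1,3,2
3,2,2,1,3,3
0,0,1,0,1,3
1,2,3,2,1,1
gen 4: 1,2,3,1,3,2
3,2,2,1,3,3
0,0,1,0,2,3
1,2,3,2,1,1
gen 5: 1,2,3,1,3,2
3,2,2,1,3,3
0,0,1,0,3,3
1,2,3,2,1,1
gen 6: 1,2,3,2,1,0
3,2,2,2,2,2
0,0,1,1,2,1
1,2,3,2,2,2
gen 7: 1,2,3,2,1,0
3,2,2,2,2,2
0,0,1,1,3,1
1,2,3,2,2,2
gen 8: 1,2,3,2,1,0
3,2,2,2,3,2
0,0,1,2,0,2
1,2,3,2,3,2
gen 9: 1,2,3,2,1,0
3,2,2,2,3,2
0,0,1,2,1,2
1,2,3,2,3,2
gen 10: 1,2,3,2,1,0
3,2,2,2,3,2
0,0,1,2,2,2
1,2,3,2,3,2
gen 11: 1,2,3,2,1,0
3,2,2,2,3,2
0,0,1,2,3,2
1,2,3,2,3,2
gen 12: 1,2,3,2,2,0
3,2,2,3,0,3
0,0,1,3,2,3
1,2,3,3,0,3
gen 13: 1,2,3,2,2,0
3,2,2,3,0,3
0,0,1,3,3,3
1,2,3,3,0,3
gen 14: 1,2,3,3,2,1
3,2,3,0,3,0
0,0,3,2,2,2
1,3,0,1,3,0
gen 15: 1,2,3,3,2,1
3,2,3,0,3,0
0,0,3,2,3,2
1,3,0,1,3,0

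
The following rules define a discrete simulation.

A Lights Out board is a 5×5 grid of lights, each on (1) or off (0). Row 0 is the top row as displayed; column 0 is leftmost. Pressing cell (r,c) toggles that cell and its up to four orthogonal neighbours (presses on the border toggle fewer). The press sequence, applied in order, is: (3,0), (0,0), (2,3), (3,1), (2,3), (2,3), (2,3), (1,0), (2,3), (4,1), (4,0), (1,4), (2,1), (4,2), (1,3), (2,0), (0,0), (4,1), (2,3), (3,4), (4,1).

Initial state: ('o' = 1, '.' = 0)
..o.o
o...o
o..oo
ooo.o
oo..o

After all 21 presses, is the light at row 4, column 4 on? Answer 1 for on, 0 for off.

0) ..o.o
o...o
o..oo
ooo.o
oo..o
1) ..o.o
o...o
...oo
..o.o
.o..o
2) ooo.o
....o
...oo
..o.o
.o..o
3) ooo.o
...oo
..o..
..ooo
.o..o
4) ooo.o
...oo
.oo..
oo.oo
....o
5) ooo.o
....o
.o.oo
oo..o
....o
6) ooo.o
...oo
.oo..
oo.oo
....o
7) ooo.o
....o
.o.oo
oo..o
....o
8) .oo.o
oo..o
oo.oo
oo..o
....o
9) .oo.o
oo.oo
ooo..
oo.oo
....o
10) .oo.o
oo.oo
ooo..
o..oo
ooo.o
11) .oo.o
oo.oo
ooo..
...oo
..o.o
12) .oo..
oo...
ooo.o
...oo
..o.o
13) .oo..
o....
....o
.o.oo
..o.o
14) .oo..
o....
....o
.oooo
.o.oo
15) .ooo.
o.ooo
...oo
.oooo
.o.oo
16) .ooo.
..ooo
oo.oo
ooooo
.o.oo
17) o.oo.
o.ooo
oo.oo
ooooo
.o.oo
18) o.oo.
o.ooo
oo.oo
o.ooo
o.ooo
19) o.oo.
o.o.o
ooo..
o.o.o
o.ooo
20) o.oo.
o.o.o
ooo.o
o.oo.
o.oo.
21) o.oo.
o.o.o
ooo.o
oooo.
.o.o.

0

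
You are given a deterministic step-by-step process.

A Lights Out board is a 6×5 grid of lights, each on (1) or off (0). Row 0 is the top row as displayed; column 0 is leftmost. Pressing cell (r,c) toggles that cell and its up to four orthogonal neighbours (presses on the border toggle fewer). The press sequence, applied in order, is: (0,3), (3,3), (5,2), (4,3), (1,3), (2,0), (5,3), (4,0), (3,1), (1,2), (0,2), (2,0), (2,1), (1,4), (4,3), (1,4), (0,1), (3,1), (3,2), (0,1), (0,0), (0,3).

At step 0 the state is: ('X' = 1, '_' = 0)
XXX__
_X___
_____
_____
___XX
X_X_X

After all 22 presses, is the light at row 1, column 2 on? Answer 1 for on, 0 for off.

step 0: XXX__
_X___
_____
_____
___XX
X_X_X
step 1: XX_XX
_X_X_
_____
_____
___XX
X_X_X
step 2: XX_XX
_X_X_
___X_
__XXX
____X
X_X_X
step 3: XX_XX
_X_X_
___X_
__XXX
__X_X
XX_XX
step 4: XX_XX
_X_X_
___X_
__X_X
___X_
XX__X
step 5: XX__X
_XX_X
_____
__X_X
___X_
XX__X
step 6: XX__X
XXX_X
XX___
X_X_X
___X_
XX__X
step 7: XX__X
XXX_X
XX___
X_X_X
_____
XXXX_
step 8: XX__X
XXX_X
XX___
__X_X
XX___
_XXX_
step 9: XX__X
XXX_X
X____
XX__X
X____
_XXX_
step 10: XXX_X
X__XX
X_X__
XX__X
X____
_XXX_
step 11: X__XX
X_XXX
X_X__
XX__X
X____
_XXX_
step 12: X__XX
__XXX
_XX__
_X__X
X____
_XXX_
step 13: X__XX
_XXXX
X____
____X
X____
_XXX_
step 14: X__X_
_XX__
X___X
____X
X____
_XXX_
step 15: X__X_
_XX__
X___X
___XX
X_XXX
_XX__
step 16: X__XX
_XXXX
X____
___XX
X_XXX
_XX__
step 17: _XXXX
__XXX
X____
___XX
X_XXX
_XX__
step 18: _XXXX
__XXX
XX___
XXXXX
XXXXX
_XX__
step 19: _XXXX
__XXX
XXX__
X___X
XX_XX
_XX__
step 20: X__XX
_XXXX
XXX__
X___X
XX_XX
_XX__
step 21: _X_XX
XXXXX
XXX__
X___X
XX_XX
_XX__
step 22: _XX__
XXX_X
XXX__
X___X
XX_XX
_XX__

1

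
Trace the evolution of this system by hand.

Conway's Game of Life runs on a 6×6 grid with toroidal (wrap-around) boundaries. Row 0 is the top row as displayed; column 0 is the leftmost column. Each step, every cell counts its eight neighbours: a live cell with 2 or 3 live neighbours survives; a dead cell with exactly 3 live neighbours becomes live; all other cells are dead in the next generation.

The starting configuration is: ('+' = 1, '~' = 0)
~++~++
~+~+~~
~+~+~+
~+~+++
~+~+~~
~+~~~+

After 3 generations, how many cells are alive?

gen 0: ~++~++
~+~+~~
~+~+~+
~+~+++
~+~+~~
~+~~~+
gen 1: ~+~+++
~+~+~+
~+~+~+
~+~+~+
~+~+~+
~+~+~+
gen 2: ~+~+~+
~+~+~+
~+~+~+
~+~+~+
~+~+~+
~+~+~+
gen 3: ~+~+~+
~+~+~+
~+~+~+
~+~+~+
~+~+~+
~+~+~+

18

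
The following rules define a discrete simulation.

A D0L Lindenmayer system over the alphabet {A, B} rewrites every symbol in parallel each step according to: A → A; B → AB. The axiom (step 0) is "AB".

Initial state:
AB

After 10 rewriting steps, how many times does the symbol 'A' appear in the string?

11

step 0: AB
step 1: AAB
step 2: AAAB
step 3: AAAAB
step 4: AAAAAB
step 5: AAAAAAB
step 6: AAAAAAAB
step 7: AAAAAAAAB
step 8: AAAAAAAAAB
step 9: AAAAAAAAAAB
step 10: AAAAAAAAAAAB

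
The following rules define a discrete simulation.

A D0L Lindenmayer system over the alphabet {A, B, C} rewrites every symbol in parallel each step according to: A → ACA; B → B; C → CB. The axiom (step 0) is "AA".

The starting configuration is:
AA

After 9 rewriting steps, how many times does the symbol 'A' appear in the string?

1024

gen 0: AA
gen 1: ACAACA
gen 2: ACACBACAACACBACA
gen 3: ACACBACACBBACACBACAACACBACACBBACACBACA
gen 4: ACACBACACBBACACBACACBBBACACBACACBBACACBACAACACBACACBBACACBACACBBBACACBACACBBACACBACA
gen 5: ACACBACACBBACACBACACBBBACACBACACBBACACBACACBBBBACACBACACBB…CBBACACBACACBBBBACACBACACBBACACBACACBBBACACBACACBBACACBACA  (len 178)
gen 6: ACACBACACBBACACBACACBBBACACBACACBBACACBACACBBBBACACBACACBB…CBBACACBACACBBBBACACBACACBBACACBACACBBBACACBACACBBACACBACA  (len 368)
gen 7: ACACBACACBBACACBACACBBBACACBACACBBACACBACACBBBBACACBACACBB…CBBACACBACACBBBBACACBACACBBACACBACACBBBACACBACACBBACACBACA  (len 750)
gen 8: ACACBACACBBACACBACACBBBACACBACACBBACACBACACBBBBACACBACACBB…CBBACACBACACBBBBACACBACACBBACACBACACBBBACACBACACBBACACBACA  (len 1516)
gen 9: ACACBACACBBACACBACACBBBACACBACACBBACACBACACBBBBACACBACACBB…CBBACACBACACBBBBACACBACACBBACACBACACBBBACACBACACBBACACBACA  (len 3050)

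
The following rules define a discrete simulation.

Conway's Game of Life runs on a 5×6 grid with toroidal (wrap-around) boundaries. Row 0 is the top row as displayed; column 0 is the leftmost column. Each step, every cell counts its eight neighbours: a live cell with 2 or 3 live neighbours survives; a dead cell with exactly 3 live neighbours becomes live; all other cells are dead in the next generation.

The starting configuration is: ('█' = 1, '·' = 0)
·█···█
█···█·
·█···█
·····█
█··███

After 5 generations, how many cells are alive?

[0] ·█···█
█···█·
·█···█
·····█
█··███
[1] ·█·█··
·█··█·
····██
······
······
[2] ··█···
█·████
····██
······
······
[3] ·██·██
███···
█·····
······
······
[4] ··██·█
··██··
█·····
······
······
[5] ··███·
·████·
······
······
······

7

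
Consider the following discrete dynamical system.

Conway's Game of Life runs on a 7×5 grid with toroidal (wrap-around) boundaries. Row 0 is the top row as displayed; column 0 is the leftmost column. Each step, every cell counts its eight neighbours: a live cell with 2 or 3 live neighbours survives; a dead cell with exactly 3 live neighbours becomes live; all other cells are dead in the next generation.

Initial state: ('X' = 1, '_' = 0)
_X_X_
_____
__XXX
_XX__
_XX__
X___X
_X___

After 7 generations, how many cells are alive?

17

0) _X_X_
_____
__XXX
_XX__
_XX__
X___X
_X___
1) __X__
____X
_XXX_
X____
__XX_
X_X__
_XX_X
2) XXX__
_X___
XXXXX
____X
__XXX
X___X
X_X__
3) X_X__
_____
_XXXX
_____
_____
X_X__
__XX_
4) _XXX_
X___X
__XX_
__XX_
_____
_XXX_
__XXX
5) _X___
X___X
_XX__
__XX_
_X___
_X__X
X___X
6) _X___
X_X__
XXX_X
___X_
XX_X_
_X__X
_X__X
7) _XX__
__XXX
X_X_X
___X_
XX_X_
_X_XX
_XX__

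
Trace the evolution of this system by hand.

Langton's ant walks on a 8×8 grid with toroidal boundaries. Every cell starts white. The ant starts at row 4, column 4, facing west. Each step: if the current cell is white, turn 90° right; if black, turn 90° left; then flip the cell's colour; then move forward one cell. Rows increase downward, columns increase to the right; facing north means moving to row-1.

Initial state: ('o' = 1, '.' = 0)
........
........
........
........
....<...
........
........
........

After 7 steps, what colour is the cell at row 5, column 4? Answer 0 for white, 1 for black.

0) ........
........
........
........
....<...
........
........
........
1) ........
........
........
....^...
....o...
........
........
........
2) ........
........
........
....o>..
....o...
........
........
........
3) ........
........
........
....oo..
....ov..
........
........
........
4) ........
........
........
....oo..
....<o..
........
........
........
5) ........
........
........
....oo..
.....o..
....v...
........
........
6) ........
........
........
....oo..
.....o..
...<o...
........
........
7) ........
........
........
....oo..
...^.o..
...oo...
........
........

1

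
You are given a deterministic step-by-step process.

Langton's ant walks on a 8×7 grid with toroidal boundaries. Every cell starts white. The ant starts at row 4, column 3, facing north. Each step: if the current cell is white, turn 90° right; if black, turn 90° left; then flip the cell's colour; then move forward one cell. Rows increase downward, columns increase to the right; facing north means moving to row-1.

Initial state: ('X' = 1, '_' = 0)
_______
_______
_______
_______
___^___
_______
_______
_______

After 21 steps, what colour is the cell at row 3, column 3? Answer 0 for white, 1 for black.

1

0) _______
_______
_______
_______
___^___
_______
_______
_______
1) _______
_______
_______
_______
___X>__
_______
_______
_______
2) _______
_______
_______
_______
___XX__
____v__
_______
_______
3) _______
_______
_______
_______
___XX__
___<X__
_______
_______
4) _______
_______
_______
_______
___^X__
___XX__
_______
_______
5) _______
_______
_______
_______
__<_X__
___XX__
_______
_______
6) _______
_______
_______
__^____
__X_X__
___XX__
_______
_______
7) _______
_______
_______
__X>___
__X_X__
___XX__
_______
_______
8) _______
_______
_______
__XX___
__XvX__
___XX__
_______
_______
9) _______
_______
_______
__XX___
__<XX__
___XX__
_______
_______
10) _______
_______
_______
__XX___
___XX__
__vXX__
_______
_______
11) _______
_______
_______
__XX___
___XX__
_<XXX__
_______
_______
12) _______
_______
_______
__XX___
_^_XX__
_XXXX__
_______
_______
13) _______
_______
_______
__XX___
_X>XX__
_XXXX__
_______
_______
14) _______
_______
_______
__XX___
_XXXX__
_XvXX__
_______
_______
15) _______
_______
_______
__XX___
_XXXX__
_X_>X__
_______
_______
16) _______
_______
_______
__XX___
_XX^X__
_X__X__
_______
_______
17) _______
_______
_______
__XX___
_X<_X__
_X__X__
_______
_______
18) _______
_______
_______
__XX___
_X__X__
_Xv_X__
_______
_______
19) _______
_______
_______
__XX___
_X__X__
_<X_X__
_______
_______
20) _______
_______
_______
__XX___
_X__X__
__X_X__
_v_____
_______
21) _______
_______
_______
__XX___
_X__X__
__X_X__
<X_____
_______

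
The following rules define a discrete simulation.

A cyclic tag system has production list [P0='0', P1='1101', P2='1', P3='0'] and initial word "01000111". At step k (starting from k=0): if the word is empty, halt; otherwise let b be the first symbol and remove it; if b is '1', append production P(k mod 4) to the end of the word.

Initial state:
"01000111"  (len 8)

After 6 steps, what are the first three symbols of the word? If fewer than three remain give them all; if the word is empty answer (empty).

111

step 0: "01000111"  (len 8)
step 1: "1000111"  (len 7)
step 2: "0001111101"  (len 10)
step 3: "001111101"  (len 9)
step 4: "01111101"  (len 8)
step 5: "1111101"  (len 7)
step 6: "1111011101"  (len 10)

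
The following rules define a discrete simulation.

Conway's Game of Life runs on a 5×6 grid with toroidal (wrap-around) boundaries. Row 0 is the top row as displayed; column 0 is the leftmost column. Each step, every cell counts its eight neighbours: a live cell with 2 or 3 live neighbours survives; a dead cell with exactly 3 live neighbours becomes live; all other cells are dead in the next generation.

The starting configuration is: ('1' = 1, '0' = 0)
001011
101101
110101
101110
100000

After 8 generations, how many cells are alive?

gen 0: 001011
101101
110101
101110
100000
gen 1: 001010
000000
000000
001110
101000
gen 2: 010100
000000
000100
011100
001011
gen 3: 001110
001000
000100
010000
100010
gen 4: 011011
001010
001000
000000
011011
gen 5: 000000
001011
000100
011100
011011
gen 6: 111000
000110
010000
110000
110010
gen 7: 101010
100100
111000
001001
000000
gen 8: 010101
100100
101101
101000
010101

14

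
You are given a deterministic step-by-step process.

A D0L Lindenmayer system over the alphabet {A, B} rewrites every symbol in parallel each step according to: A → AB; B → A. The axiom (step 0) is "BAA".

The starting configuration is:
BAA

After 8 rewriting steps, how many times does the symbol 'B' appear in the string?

55

t=0: BAA
t=1: AABAB
t=2: ABABAABA
t=3: ABAABAABABAAB
t=4: ABAABABAABABAABAABABA
t=5: ABAABABAABAABABAABAABABAABABAABAAB
t=6: ABAABABAABAABABAABABAABAABABAABABAABAABABAABAABABAABABA
t=7: ABAABABAABAABABAABABAABAABABAABAABABAABABAABAABABAABAABABAABABAABAABABAABABAABAABABAABAAB
t=8: ABAABABAABAABABAABABAABAABABAABAABABAABABAABAABABAABABAABA…ABAABAABABAABAABABAABABAABAABABAABAABABAABABAABAABABAABABA  (len 144)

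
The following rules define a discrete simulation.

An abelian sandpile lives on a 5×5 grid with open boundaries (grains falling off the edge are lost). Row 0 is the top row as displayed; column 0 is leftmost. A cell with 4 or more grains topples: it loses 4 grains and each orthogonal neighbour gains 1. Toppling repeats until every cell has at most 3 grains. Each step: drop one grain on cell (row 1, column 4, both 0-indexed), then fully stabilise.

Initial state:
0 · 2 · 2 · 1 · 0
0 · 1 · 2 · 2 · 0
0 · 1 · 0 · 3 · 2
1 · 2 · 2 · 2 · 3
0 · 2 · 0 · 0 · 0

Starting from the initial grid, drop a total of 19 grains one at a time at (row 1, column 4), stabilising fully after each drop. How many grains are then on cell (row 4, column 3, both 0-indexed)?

1

t=0: 0 · 2 · 2 · 1 · 0
0 · 1 · 2 · 2 · 0
0 · 1 · 0 · 3 · 2
1 · 2 · 2 · 2 · 3
0 · 2 · 0 · 0 · 0
t=1: 0 · 2 · 2 · 1 · 0
0 · 1 · 2 · 2 · 1
0 · 1 · 0 · 3 · 2
1 · 2 · 2 · 2 · 3
0 · 2 · 0 · 0 · 0
t=2: 0 · 2 · 2 · 1 · 0
0 · 1 · 2 · 2 · 2
0 · 1 · 0 · 3 · 2
1 · 2 · 2 · 2 · 3
0 · 2 · 0 · 0 · 0
t=3: 0 · 2 · 2 · 1 · 0
0 · 1 · 2 · 2 · 3
0 · 1 · 0 · 3 · 2
1 · 2 · 2 · 2 · 3
0 · 2 · 0 · 0 · 0
t=4: 0 · 2 · 2 · 1 · 1
0 · 1 · 2 · 3 · 0
0 · 1 · 0 · 3 · 3
1 · 2 · 2 · 2 · 3
0 · 2 · 0 · 0 · 0
t=5: 0 · 2 · 2 · 1 · 1
0 · 1 · 2 · 3 · 1
0 · 1 · 0 · 3 · 3
1 · 2 · 2 · 2 · 3
0 · 2 · 0 · 0 · 0
t=6: 0 · 2 · 2 · 1 · 1
0 · 1 · 2 · 3 · 2
0 · 1 · 0 · 3 · 3
1 · 2 · 2 · 2 · 3
0 · 2 · 0 · 0 · 0
t=7: 0 · 2 · 2 · 1 · 1
0 · 1 · 2 · 3 · 3
0 · 1 · 0 · 3 · 3
1 · 2 · 2 · 2 · 3
0 · 2 · 0 · 0 · 0
t=8: 0 · 2 · 2 · 2 · 2
0 · 1 · 3 · 1 · 2
0 · 1 · 1 · 2 · 2
1 · 2 · 3 · 0 · 1
0 · 2 · 0 · 1 · 1
t=9: 0 · 2 · 2 · 2 · 2
0 · 1 · 3 · 1 · 3
0 · 1 · 1 · 2 · 2
1 · 2 · 3 · 0 · 1
0 · 2 · 0 · 1 · 1
t=10: 0 · 2 · 2 · 2 · 3
0 · 1 · 3 · 2 · 0
0 · 1 · 1 · 2 · 3
1 · 2 · 3 · 0 · 1
0 · 2 · 0 · 1 · 1
t=11: 0 · 2 · 2 · 2 · 3
0 · 1 · 3 · 2 · 1
0 · 1 · 1 · 2 · 3
1 · 2 · 3 · 0 · 1
0 · 2 · 0 · 1 · 1
t=12: 0 · 2 · 2 · 2 · 3
0 · 1 · 3 · 2 · 2
0 · 1 · 1 · 2 · 3
1 · 2 · 3 · 0 · 1
0 · 2 · 0 · 1 · 1
t=13: 0 · 2 · 2 · 2 · 3
0 · 1 · 3 · 2 · 3
0 · 1 · 1 · 2 · 3
1 · 2 · 3 · 0 · 1
0 · 2 · 0 · 1 · 1
t=14: 0 · 2 · 2 · 3 · 0
0 · 1 · 3 · 3 · 2
0 · 1 · 1 · 3 · 0
1 · 2 · 3 · 0 · 2
0 · 2 · 0 · 1 · 1
t=15: 0 · 2 · 2 · 3 · 0
0 · 1 · 3 · 3 · 3
0 · 1 · 1 · 3 · 0
1 · 2 · 3 · 0 · 2
0 · 2 · 0 · 1 · 1
t=16: 0 · 3 · 0 · 1 · 2
0 · 2 · 1 · 3 · 1
0 · 1 · 3 · 0 · 2
1 · 2 · 3 · 1 · 2
0 · 2 · 0 · 1 · 1
t=17: 0 · 3 · 0 · 1 · 2
0 · 2 · 1 · 3 · 2
0 · 1 · 3 · 0 · 2
1 · 2 · 3 · 1 · 2
0 · 2 · 0 · 1 · 1
t=18: 0 · 3 · 0 · 1 · 2
0 · 2 · 1 · 3 · 3
0 · 1 · 3 · 0 · 2
1 · 2 · 3 · 1 · 2
0 · 2 · 0 · 1 · 1
t=19: 0 · 3 · 0 · 2 · 3
0 · 2 · 2 · 0 · 1
0 · 1 · 3 · 1 · 3
1 · 2 · 3 · 1 · 2
0 · 2 · 0 · 1 · 1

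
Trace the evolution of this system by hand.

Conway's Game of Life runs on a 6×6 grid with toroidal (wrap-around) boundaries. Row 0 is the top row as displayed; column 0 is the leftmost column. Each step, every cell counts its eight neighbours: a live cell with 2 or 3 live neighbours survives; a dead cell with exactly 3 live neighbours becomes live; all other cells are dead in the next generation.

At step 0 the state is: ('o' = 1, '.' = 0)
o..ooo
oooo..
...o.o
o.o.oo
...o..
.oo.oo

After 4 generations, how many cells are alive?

gen 0: o..ooo
oooo..
...o.o
o.o.oo
...o..
.oo.oo
gen 1: ......
.o....
......
o.o..o
......
.oo...
gen 2: .oo...
......
oo....
......
o.o...
......
gen 3: ......
o.o...
......
o.....
......
..o...
gen 4: .o....
......
.o....
......
......
......

2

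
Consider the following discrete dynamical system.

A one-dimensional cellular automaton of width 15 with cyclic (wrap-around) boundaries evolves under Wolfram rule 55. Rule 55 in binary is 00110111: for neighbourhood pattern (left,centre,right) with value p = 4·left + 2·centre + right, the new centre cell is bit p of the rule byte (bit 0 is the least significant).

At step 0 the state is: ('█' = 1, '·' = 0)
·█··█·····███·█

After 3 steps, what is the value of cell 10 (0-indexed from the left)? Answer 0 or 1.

0) ·█··█·····███·█
1) ██████████···██
2) ··········███··
3) ██████████···██

0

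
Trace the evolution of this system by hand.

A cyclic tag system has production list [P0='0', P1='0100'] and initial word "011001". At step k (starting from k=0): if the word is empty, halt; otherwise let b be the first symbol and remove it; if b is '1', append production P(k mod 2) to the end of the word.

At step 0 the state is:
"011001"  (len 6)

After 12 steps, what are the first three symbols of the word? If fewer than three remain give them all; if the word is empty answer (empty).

0) "011001"  (len 6)
1) "11001"  (len 5)
2) "10010100"  (len 8)
3) "00101000"  (len 8)
4) "0101000"  (len 7)
5) "101000"  (len 6)
6) "010000100"  (len 9)
7) "10000100"  (len 8)
8) "00001000100"  (len 11)
9) "0001000100"  (len 10)
10) "001000100"  (len 9)
11) "01000100"  (len 8)
12) "1000100"  (len 7)

100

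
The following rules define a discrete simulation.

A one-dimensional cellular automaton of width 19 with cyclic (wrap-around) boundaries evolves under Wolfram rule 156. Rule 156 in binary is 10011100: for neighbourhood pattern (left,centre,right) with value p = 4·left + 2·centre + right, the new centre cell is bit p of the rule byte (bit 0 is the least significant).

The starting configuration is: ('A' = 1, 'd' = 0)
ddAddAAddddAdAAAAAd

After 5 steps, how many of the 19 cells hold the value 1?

[0] ddAddAAddddAdAAAAAd
[1] ddAAdAdAdddAdAAAAdA
[2] AdAddAdAAddAdAAAddA
[3] ddAAdAdAdAdAdAAdAdA
[4] AdAddAdAdAdAdAddAdA
[5] ddAAdAdAdAdAdAAdAdA

10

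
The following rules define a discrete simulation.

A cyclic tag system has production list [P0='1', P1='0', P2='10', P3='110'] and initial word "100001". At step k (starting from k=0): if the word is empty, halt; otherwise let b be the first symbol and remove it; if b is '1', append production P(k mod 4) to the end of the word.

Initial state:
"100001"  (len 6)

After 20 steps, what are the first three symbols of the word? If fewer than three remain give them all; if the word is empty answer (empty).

[0] "100001"  (len 6)
[1] "000011"  (len 6)
[2] "00011"  (len 5)
[3] "0011"  (len 4)
[4] "011"  (len 3)
[5] "11"  (len 2)
[6] "10"  (len 2)
[7] "010"  (len 3)
[8] "10"  (len 2)
[9] "01"  (len 2)
[10] "1"  (len 1)
[11] "10"  (len 2)
[12] "0110"  (len 4)
[13] "110"  (len 3)
[14] "100"  (len 3)
[15] "0010"  (len 4)
[16] "010"  (len 3)
[17] "10"  (len 2)
[18] "00"  (len 2)
[19] "0"  (len 1)
[20] (halted — word empty)

(empty)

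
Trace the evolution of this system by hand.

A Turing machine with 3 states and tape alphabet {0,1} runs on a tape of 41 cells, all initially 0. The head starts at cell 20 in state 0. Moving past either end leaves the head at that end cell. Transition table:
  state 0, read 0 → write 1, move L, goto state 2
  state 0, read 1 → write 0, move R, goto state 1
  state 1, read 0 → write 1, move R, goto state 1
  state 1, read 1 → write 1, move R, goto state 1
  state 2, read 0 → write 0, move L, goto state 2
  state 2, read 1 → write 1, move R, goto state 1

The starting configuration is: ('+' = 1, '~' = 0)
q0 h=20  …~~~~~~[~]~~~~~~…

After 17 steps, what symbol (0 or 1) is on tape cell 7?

k=0  q0 h=20  …~~~~~~[~]~~~~~~…
k=1  q2 h=19  …~~~~~~[~]+~~~~~…
k=2  q2 h=18  …~~~~~~[~]~+~~~~…
k=3  q2 h=17  …~~~~~~[~]~~+~~~…
k=4  q2 h=16  …~~~~~~[~]~~~+~~…
k=5  q2 h=15  …~~~~~~[~]~~~~+~…
k=6  q2 h=14  …~~~~~~[~]~~~~~+…
k=7  q2 h=13  …~~~~~~[~]~~~~~~…
k=8  q2 h=12  …~~~~~~[~]~~~~~~…
k=9  q2 h=11  …~~~~~~[~]~~~~~~…
k=10  q2 h=10  …~~~~~~[~]~~~~~~…
k=11  q2 h= 9  …~~~~~~[~]~~~~~~…
k=12  q2 h= 8  …~~~~~~[~]~~~~~~…
k=13  q2 h= 7  …~~~~~~[~]~~~~~~…
k=14  q2 h= 6  |~~~~~~[~]~~~~~~…
k=15  q2 h= 5  |~~~~~[~]~~~~~~…
k=16  q2 h= 4  |~~~~[~]~~~~~~…
k=17  q2 h= 3  |~~~[~]~~~~~~…

0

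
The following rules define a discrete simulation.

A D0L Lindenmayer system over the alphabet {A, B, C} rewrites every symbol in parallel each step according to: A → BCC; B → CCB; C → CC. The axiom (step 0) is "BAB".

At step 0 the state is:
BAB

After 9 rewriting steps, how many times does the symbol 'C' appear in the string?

3066

k=0  BAB
k=1  CCBBCCCCB
k=2  CCCCCCBCCBCCCCCCCCCCB
k=3  CCCCCCCCCCCCCCBCCCCCCBCCCCCCCCCCCCCCCCCCCCCCB
k=4  CCCCCCCCCCCCCCCCCCCCCCCCCCCCCCBCCCCCCCCCCCCCCBCCCCCCCCCCCCCCCCCCCCCCCCCCCCCCCCCCCCCCCCCCCCCCB
k=5  CCCCCCCCCCCCCCCCCCCCCCCCCCCCCCCCCCCCCCCCCCCCCCCCCCCCCCCCCC…CCCCCCCCCCCCCCCCCCCCCCCCCCCCCCCCCCCCCCCCCCCCCCCCCCCCCCCCCB  (len 189)
k=6  CCCCCCCCCCCCCCCCCCCCCCCCCCCCCCCCCCCCCCCCCCCCCCCCCCCCCCCCCC…CCCCCCCCCCCCCCCCCCCCCCCCCCCCCCCCCCCCCCCCCCCCCCCCCCCCCCCCCB  (len 381)
k=7  CCCCCCCCCCCCCCCCCCCCCCCCCCCCCCCCCCCCCCCCCCCCCCCCCCCCCCCCCC…CCCCCCCCCCCCCCCCCCCCCCCCCCCCCCCCCCCCCCCCCCCCCCCCCCCCCCCCCB  (len 765)
k=8  CCCCCCCCCCCCCCCCCCCCCCCCCCCCCCCCCCCCCCCCCCCCCCCCCCCCCCCCCC…CCCCCCCCCCCCCCCCCCCCCCCCCCCCCCCCCCCCCCCCCCCCCCCCCCCCCCCCCB  (len 1533)
k=9  CCCCCCCCCCCCCCCCCCCCCCCCCCCCCCCCCCCCCCCCCCCCCCCCCCCCCCCCCC…CCCCCCCCCCCCCCCCCCCCCCCCCCCCCCCCCCCCCCCCCCCCCCCCCCCCCCCCCB  (len 3069)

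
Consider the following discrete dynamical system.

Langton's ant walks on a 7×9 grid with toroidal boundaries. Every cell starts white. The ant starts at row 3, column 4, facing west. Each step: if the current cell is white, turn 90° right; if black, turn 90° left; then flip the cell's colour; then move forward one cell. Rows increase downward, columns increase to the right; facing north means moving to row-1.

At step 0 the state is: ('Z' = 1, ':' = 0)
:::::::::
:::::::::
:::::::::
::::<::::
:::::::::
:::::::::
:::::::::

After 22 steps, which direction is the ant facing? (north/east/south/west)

step 0: :::::::::
:::::::::
:::::::::
::::<::::
:::::::::
:::::::::
:::::::::
step 1: :::::::::
:::::::::
::::^::::
::::Z::::
:::::::::
:::::::::
:::::::::
step 2: :::::::::
:::::::::
::::Z>:::
::::Z::::
:::::::::
:::::::::
:::::::::
step 3: :::::::::
:::::::::
::::ZZ:::
::::Zv:::
:::::::::
:::::::::
:::::::::
step 4: :::::::::
:::::::::
::::ZZ:::
::::<Z:::
:::::::::
:::::::::
:::::::::
step 5: :::::::::
:::::::::
::::ZZ:::
:::::Z:::
::::v::::
:::::::::
:::::::::
step 6: :::::::::
:::::::::
::::ZZ:::
:::::Z:::
:::<Z::::
:::::::::
:::::::::
step 7: :::::::::
:::::::::
::::ZZ:::
:::^:Z:::
:::ZZ::::
:::::::::
:::::::::
step 8: :::::::::
:::::::::
::::ZZ:::
:::Z>Z:::
:::ZZ::::
:::::::::
:::::::::
step 9: :::::::::
:::::::::
::::ZZ:::
:::ZZZ:::
:::Zv::::
:::::::::
:::::::::
step 10: :::::::::
:::::::::
::::ZZ:::
:::ZZZ:::
:::Z:>:::
:::::::::
:::::::::
step 11: :::::::::
:::::::::
::::ZZ:::
:::ZZZ:::
:::Z:Z:::
:::::v:::
:::::::::
step 12: :::::::::
:::::::::
::::ZZ:::
:::ZZZ:::
:::Z:Z:::
::::<Z:::
:::::::::
step 13: :::::::::
:::::::::
::::ZZ:::
:::ZZZ:::
:::Z^Z:::
::::ZZ:::
:::::::::
step 14: :::::::::
:::::::::
::::ZZ:::
:::ZZZ:::
:::ZZ>:::
::::ZZ:::
:::::::::
step 15: :::::::::
:::::::::
::::ZZ:::
:::ZZ^:::
:::ZZ::::
::::ZZ:::
:::::::::
step 16: :::::::::
:::::::::
::::ZZ:::
:::Z<::::
:::ZZ::::
::::ZZ:::
:::::::::
step 17: :::::::::
:::::::::
::::ZZ:::
:::Z:::::
:::Zv::::
::::ZZ:::
:::::::::
step 18: :::::::::
:::::::::
::::ZZ:::
:::Z:::::
:::Z:>:::
::::ZZ:::
:::::::::
step 19: :::::::::
:::::::::
::::ZZ:::
:::Z:::::
:::Z:Z:::
::::Zv:::
:::::::::
step 20: :::::::::
:::::::::
::::ZZ:::
:::Z:::::
:::Z:Z:::
::::Z:>::
:::::::::
step 21: :::::::::
:::::::::
::::ZZ:::
:::Z:::::
:::Z:Z:::
::::Z:Z::
::::::v::
step 22: :::::::::
:::::::::
::::ZZ:::
:::Z:::::
:::Z:Z:::
::::Z:Z::
:::::<Z::

west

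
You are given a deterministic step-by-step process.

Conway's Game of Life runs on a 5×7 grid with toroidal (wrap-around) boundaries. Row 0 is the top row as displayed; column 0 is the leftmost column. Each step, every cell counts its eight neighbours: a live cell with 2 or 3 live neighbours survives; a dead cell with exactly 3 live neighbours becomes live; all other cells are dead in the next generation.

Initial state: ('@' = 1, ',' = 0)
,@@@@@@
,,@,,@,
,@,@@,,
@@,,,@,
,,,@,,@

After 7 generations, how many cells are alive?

step 0: ,@@@@@@
,,@,,@,
,@,@@,,
@@,,,@,
,,,@,,@
step 1: @@,,,,@
@,,,,,@
@@,@@@@
@@,@,@@
,,,@,,,
step 2: ,@,,,,@
,,@,@,,
,,,@,,,
,@,@,,,
,,,,@@,
step 3: ,,,@@,,
,,@@,,,
,,,@@,,
,,@@,,,
@,@,@@,
step 4: ,@,,,@,
,,@,,,,
,,,,@,,
,@@,,@,
,@@,,@,
step 5: ,@,,,,,
,,,,,,,
,@@@,,,
,@@@@@,
@,,,@@@
step 6: @,,,,@@
,@,,,,,
,@,,,,,
,,,,,,,
@,,,,,@
step 7: ,@,,,@,
,@,,,,@
,,,,,,,
@,,,,,,
@,,,,@,

7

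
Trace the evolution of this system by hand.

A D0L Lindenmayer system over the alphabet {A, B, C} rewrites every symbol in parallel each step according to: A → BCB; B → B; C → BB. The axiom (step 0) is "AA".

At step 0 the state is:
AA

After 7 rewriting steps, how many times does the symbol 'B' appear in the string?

step 0: AA
step 1: BCBBCB
step 2: BBBBBBBB
step 3: BBBBBBBB
step 4: BBBBBBBB
step 5: BBBBBBBB
step 6: BBBBBBBB
step 7: BBBBBBBB

8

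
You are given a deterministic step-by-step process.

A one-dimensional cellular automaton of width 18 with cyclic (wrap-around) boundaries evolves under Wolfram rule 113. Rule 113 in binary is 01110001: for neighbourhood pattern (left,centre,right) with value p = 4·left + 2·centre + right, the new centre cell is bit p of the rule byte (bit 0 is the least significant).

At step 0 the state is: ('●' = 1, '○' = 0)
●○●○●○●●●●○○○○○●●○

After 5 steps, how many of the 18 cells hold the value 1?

t=0: ●○●○●○●●●●○○○○○●●○
t=1: ○●○●○●○○○●●●●●○○●●
t=2: ●○●○●○●●○○○○○●●○○●
t=3: ●●○●○●○●●●●●○○●●○○
t=4: ○●●○●○●○○○○●●○○●●○
t=5: ○○●●○●○●●●○○●●○○●●

10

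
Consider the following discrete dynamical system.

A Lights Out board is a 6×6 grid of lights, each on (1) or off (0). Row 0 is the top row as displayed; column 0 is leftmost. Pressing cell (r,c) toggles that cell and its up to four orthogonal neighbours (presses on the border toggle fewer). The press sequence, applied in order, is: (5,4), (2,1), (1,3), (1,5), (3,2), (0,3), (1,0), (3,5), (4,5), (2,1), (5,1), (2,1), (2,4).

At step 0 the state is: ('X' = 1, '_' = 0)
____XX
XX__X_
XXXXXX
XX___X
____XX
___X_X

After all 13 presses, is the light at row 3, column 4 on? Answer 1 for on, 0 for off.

[0] ____XX
XX__X_
XXXXXX
XX___X
____XX
___X_X
[1] ____XX
XX__X_
XXXXXX
XX___X
_____X
____X_
[2] ____XX
X___X_
___XXX
X____X
_____X
____X_
[3] ___XXX
X_XX__
____XX
X____X
_____X
____X_
[4] ___XX_
X_XXXX
____X_
X____X
_____X
____X_
[5] ___XX_
X_XXXX
__X_X_
XXXX_X
__X__X
____X_
[6] __X___
X_X_XX
__X_X_
XXXX_X
__X__X
____X_
[7] X_X___
_XX_XX
X_X_X_
XXXX_X
__X__X
____X_
[8] X_X___
_XX_XX
X_X_XX
XXXXX_
__X___
____X_
[9] X_X___
_XX_XX
X_X_XX
XXXXXX
__X_XX
____XX
[10] X_X___
__X_XX
_X__XX
X_XXXX
__X_XX
____XX
[11] X_X___
__X_XX
_X__XX
X_XXXX
_XX_XX
XXX_XX
[12] X_X___
_XX_XX
X_X_XX
XXXXXX
_XX_XX
XXX_XX
[13] X_X___
_XX__X
X_XX__
XXXX_X
_XX_XX
XXX_XX

0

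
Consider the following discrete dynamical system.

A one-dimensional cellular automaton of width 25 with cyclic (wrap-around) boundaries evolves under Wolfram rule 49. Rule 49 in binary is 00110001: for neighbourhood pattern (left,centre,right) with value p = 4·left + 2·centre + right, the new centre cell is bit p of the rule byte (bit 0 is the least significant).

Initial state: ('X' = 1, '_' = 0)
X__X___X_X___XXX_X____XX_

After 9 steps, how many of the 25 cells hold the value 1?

k=0  X__X___X_X___XXX_X____XX_
k=1  _X__XX__X_XX____X_XXX___X
k=2  X_X___X__X__XXX__X___XX__
k=3  _X_XX__X__X____X__XX___X_
k=4  __X__X__X__XXX__X___XX__X
k=5  X__X__X__X____X__XX___X__
k=6  _X__X__X__XXX__X___XX__X_
k=7  __X__X__X____X__XX___X__X
k=8  X__X__X__XXX__X___XX__X__
k=9  _X__X__X____X__XX___X__X_

8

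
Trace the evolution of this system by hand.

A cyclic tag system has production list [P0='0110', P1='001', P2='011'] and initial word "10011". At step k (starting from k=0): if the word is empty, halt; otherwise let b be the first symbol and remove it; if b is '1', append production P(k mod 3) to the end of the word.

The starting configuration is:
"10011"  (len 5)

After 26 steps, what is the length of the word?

20

[0] "10011"  (len 5)
[1] "00110110"  (len 8)
[2] "0110110"  (len 7)
[3] "110110"  (len 6)
[4] "101100110"  (len 9)
[5] "01100110001"  (len 11)
[6] "1100110001"  (len 10)
[7] "1001100010110"  (len 13)
[8] "001100010110001"  (len 15)
[9] "01100010110001"  (len 14)
[10] "1100010110001"  (len 13)
[11] "100010110001001"  (len 15)
[12] "00010110001001011"  (len 17)
[13] "0010110001001011"  (len 16)
[14] "010110001001011"  (len 15)
[15] "10110001001011"  (len 14)
[16] "01100010010110110"  (len 17)
[17] "1100010010110110"  (len 16)
[18] "100010010110110011"  (len 18)
[19] "000100101101100110110"  (len 21)
[20] "00100101101100110110"  (len 20)
[21] "0100101101100110110"  (len 19)
[22] "100101101100110110"  (len 18)
[23] "00101101100110110001"  (len 20)
[24] "0101101100110110001"  (len 19)
[25] "101101100110110001"  (len 18)
[26] "01101100110110001001"  (len 20)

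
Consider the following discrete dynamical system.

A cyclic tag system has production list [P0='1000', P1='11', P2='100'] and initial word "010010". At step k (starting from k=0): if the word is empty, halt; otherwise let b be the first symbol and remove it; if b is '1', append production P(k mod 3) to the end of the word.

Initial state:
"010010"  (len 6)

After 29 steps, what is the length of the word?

gen 0: "010010"  (len 6)
gen 1: "10010"  (len 5)
gen 2: "001011"  (len 6)
gen 3: "01011"  (len 5)
gen 4: "1011"  (len 4)
gen 5: "01111"  (len 5)
gen 6: "1111"  (len 4)
gen 7: "1111000"  (len 7)
gen 8: "11100011"  (len 8)
gen 9: "1100011100"  (len 10)
gen 10: "1000111001000"  (len 13)
gen 11: "00011100100011"  (len 14)
gen 12: "0011100100011"  (len 13)
gen 13: "011100100011"  (len 12)
gen 14: "11100100011"  (len 11)
gen 15: "1100100011100"  (len 13)
gen 16: "1001000111001000"  (len 16)
gen 17: "00100011100100011"  (len 17)
gen 18: "0100011100100011"  (len 16)
gen 19: "100011100100011"  (len 15)
gen 20: "0001110010001111"  (len 16)
gen 21: "001110010001111"  (len 15)
gen 22: "01110010001111"  (len 14)
gen 23: "1110010001111"  (len 13)
gen 24: "110010001111100"  (len 15)
gen 25: "100100011111001000"  (len 18)
gen 26: "0010001111100100011"  (len 19)
gen 27: "010001111100100011"  (len 18)
gen 28: "10001111100100011"  (len 17)
gen 29: "000111110010001111"  (len 18)

18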